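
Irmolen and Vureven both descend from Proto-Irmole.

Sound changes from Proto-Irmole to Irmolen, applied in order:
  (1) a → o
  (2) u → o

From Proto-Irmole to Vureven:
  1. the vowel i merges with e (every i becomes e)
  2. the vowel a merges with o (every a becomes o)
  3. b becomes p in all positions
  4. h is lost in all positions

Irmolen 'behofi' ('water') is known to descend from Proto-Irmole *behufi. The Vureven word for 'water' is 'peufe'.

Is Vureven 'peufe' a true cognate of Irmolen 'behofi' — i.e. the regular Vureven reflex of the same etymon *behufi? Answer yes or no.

Derive the expected Vureven reflex of *behufi:
Vureven: *behufi > behufe > pehufe > peufe  (by vowel merger, unconditioned shift, h-loss)
Vureven 'peufe' matches the regular reflex exactly, so the pair is cognate.

yes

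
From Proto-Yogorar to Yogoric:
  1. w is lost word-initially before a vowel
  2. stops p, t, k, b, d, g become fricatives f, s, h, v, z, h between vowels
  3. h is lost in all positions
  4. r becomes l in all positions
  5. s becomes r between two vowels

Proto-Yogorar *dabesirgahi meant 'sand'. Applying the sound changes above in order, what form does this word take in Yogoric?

Yogoric: start from *dabesirgahi.
  rule 1: no change — dabesirgahi
  rule 2 (intervocalic lenition): dabesirgahi → davesirgahi
  rule 3 (h-loss): davesirgahi → davesirgai
  rule 4 (unconditioned shift): davesirgai → davesilgai
  rule 5 (rhotacism): davesilgai → daverilgai
  ⇒ Yogoric daverilgai

daverilgai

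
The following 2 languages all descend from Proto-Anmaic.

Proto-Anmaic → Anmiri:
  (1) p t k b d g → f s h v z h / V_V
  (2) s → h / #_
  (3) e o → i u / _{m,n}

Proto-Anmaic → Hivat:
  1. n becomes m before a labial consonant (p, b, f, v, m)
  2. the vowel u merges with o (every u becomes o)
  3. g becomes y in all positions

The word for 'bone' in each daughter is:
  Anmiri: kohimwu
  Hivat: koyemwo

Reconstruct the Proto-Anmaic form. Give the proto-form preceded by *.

Position 4: Anmiri has i, Hivat has e. Hivat preserves e here (none of its changes turn any other segment into e), so the proto-segment is *e.
Position 3: Anmiri has h, Hivat has y. Taking the neighbouring segments as reconstructed: Anmiri h could go back to *k or *g or *h; Hivat y could go back to *g or *y — the one source consistent with every daughter is *g.
Verify the candidate proto-form against each daughter:
Anmiri: *kogemwu > kohemwu > kohimwu  (by intervocalic lenition, pre-nasal raising)
Hivat: start from *kogemwu.
  rule 1: no change — kogemwu
  rule 2 (vowel merger): kogemwu → kogemwo
  rule 3 (unconditioned shift): kogemwo → koyemwo
  ⇒ Hivat koyemwo
*kogemwu is the unique common source.

*kogemwu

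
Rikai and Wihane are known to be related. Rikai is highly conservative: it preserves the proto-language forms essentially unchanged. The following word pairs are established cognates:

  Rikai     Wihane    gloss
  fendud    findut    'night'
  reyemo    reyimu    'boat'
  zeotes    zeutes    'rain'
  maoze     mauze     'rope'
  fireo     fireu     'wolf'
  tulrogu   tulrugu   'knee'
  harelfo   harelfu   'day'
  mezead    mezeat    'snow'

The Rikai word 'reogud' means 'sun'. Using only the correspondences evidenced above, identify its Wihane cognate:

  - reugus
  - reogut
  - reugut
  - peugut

zeotes ~ zeutes, maoze ~ mauze — Rikai o corresponds to Wihane u after a vowel, before a consonant other than r, m, n, p, b, f, v.
fendud ~ findut, mezead ~ mezeat — Rikai d corresponds to Wihane t word-finally.
Applying these to Rikai 'reogud':
  reogud → reugud   (o→u after a vowel, before a consonant other than r, m, n, p, b, f, v)
  reugud → reugut   (d→t word-finally)
So the Wihane cognate is 'reugut'.

reugut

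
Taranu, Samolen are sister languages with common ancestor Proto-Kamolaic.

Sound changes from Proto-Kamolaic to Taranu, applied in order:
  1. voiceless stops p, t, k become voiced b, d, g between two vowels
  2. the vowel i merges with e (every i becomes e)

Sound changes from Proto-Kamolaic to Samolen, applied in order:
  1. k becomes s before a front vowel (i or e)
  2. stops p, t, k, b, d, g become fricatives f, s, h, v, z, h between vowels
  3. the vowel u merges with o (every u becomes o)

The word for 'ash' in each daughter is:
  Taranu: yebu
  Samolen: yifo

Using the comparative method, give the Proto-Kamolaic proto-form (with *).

*yipu

Position 3: Taranu has b, Samolen has f. Taking the neighbouring segments as reconstructed: Taranu b could go back to *p or *b; Samolen f could go back to *p or *f — the one source consistent with every daughter is *p.
Position 2: Taranu has e, Samolen has i. Samolen preserves i here (none of its changes turn any other segment into i), so the proto-segment is *i.
Verify the candidate proto-form against each daughter:
Taranu: start from *yipu.
  rule 1 (intervocalic voicing): yipu → yibu
  rule 2 (vowel merger): yibu → yebu
  ⇒ Taranu yebu
Samolen: *yipu > yifu > yifo  (by intervocalic lenition, vowel merger)
Only *yipu yields all of Taranu yebu, Samolen yifo.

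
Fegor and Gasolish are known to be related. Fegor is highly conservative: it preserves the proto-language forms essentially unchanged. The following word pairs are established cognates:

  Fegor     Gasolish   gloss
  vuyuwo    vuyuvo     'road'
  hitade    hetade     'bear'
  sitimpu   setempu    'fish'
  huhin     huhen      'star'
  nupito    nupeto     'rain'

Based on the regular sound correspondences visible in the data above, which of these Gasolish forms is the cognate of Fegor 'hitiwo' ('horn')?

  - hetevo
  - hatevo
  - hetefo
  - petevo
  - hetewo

hitade ~ hetade, sitimpu ~ setempu — Fegor i corresponds to Gasolish e after a consonant, before a consonant other than r, m, n, p, b, f, v.
vuyuwo ~ vuyuvo — Fegor w corresponds to Gasolish v between vowels (before a back vowel).
Applying these to Fegor 'hitiwo':
  hitiwo → hetiwo   (i→e after a consonant, before a consonant other than r, m, n, p, b, f, v)
  hetiwo → hetewo   (i→e after a consonant, before a consonant other than r, m, n, p, b, f, v)
  hetewo → hetevo   (w→v between vowels (before a back vowel))
So the Gasolish cognate is 'hetevo'.

hetevo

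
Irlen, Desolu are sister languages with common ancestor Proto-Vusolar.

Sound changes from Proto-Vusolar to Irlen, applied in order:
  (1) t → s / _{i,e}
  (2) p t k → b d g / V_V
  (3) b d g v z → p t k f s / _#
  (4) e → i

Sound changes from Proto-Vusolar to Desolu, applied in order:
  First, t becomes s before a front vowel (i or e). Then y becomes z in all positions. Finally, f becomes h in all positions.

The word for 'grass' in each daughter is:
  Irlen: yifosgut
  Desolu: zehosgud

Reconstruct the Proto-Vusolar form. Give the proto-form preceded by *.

Position 1: Irlen has y, Desolu has z. Irlen preserves y here (none of its changes turn any other segment into y), so the proto-segment is *y.
Position 8: Irlen has t, Desolu has d. Desolu preserves d here (none of its changes turn any other segment into d), so the proto-segment is *d.
Verify the candidate proto-form against each daughter:
Irlen: start from *yefosgud.
  rule 1: no change — yefosgud
  rule 2: no change — yefosgud
  rule 3 (final devoicing): yefosgud → yefosgut
  rule 4 (vowel merger): yefosgut → yifosgut
  ⇒ Irlen yifosgut
Desolu: *yefosgud
  yefosgud (rule 1 does not apply)
  yefosgud → zefosgud   [unconditioned shift]
  zefosgud → zehosgud   [unconditioned shift]
  giving Desolu zehosgud.
No other proto-form is consistent with every reflex, so the reconstruction is *yefosgud.

*yefosgud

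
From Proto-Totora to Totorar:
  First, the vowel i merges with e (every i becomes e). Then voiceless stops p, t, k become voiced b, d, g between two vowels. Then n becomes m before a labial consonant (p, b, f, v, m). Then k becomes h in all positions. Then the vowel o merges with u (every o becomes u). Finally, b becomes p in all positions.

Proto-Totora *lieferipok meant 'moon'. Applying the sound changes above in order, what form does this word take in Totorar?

Totorar: start from *lieferipok.
  rule 1 (vowel merger): lieferipok → leeferepok
  rule 2 (intervocalic voicing): leeferepok → leeferebok
  rule 3: no change — leeferebok
  rule 4 (unconditioned shift): leeferebok → leefereboh
  rule 5 (vowel merger): leefereboh → leeferebuh
  rule 6 (unconditioned shift): leeferebuh → leeferepuh
  ⇒ Totorar leeferepuh

leeferepuh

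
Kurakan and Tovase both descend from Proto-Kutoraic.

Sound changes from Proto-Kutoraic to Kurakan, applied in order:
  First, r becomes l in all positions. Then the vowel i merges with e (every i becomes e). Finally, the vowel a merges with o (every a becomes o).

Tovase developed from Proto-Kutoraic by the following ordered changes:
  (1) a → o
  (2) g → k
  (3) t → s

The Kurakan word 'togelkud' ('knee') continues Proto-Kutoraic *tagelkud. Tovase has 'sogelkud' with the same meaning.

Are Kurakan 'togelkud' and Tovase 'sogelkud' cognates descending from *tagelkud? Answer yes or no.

Derive the expected Tovase reflex of *tagelkud:
Tovase: *tagelkud
  tagelkud → togelkud   [vowel merger]
  togelkud → tokelkud   [unconditioned shift]
  tokelkud → sokelkud   [unconditioned shift]
  giving Tovase sokelkud.
The regular Tovase reflex would be 'sokelkud', but the attested form is 'sogelkud'. The correspondence is irregular, so they are not cognates (the Tovase form has a different source).

no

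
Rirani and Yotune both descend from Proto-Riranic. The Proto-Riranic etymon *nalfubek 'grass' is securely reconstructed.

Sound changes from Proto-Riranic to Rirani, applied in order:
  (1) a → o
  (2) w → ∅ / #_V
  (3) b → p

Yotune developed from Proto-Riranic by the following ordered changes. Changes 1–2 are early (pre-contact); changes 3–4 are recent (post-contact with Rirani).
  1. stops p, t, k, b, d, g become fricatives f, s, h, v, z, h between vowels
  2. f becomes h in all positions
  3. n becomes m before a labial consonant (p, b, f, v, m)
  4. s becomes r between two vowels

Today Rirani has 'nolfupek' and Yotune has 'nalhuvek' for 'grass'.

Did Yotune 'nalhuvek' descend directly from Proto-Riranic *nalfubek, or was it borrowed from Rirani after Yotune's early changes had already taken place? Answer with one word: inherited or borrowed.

If inherited, *nalfubek would pass through all of Yotune's changes:
Yotune: *nalfubek
  nalfubek → nalfuvek   [intervocalic lenition]
  nalfuvek → nalhuvek   [unconditioned shift]
  nalhuvek (rule 3 does not apply)
  nalhuvek (rule 4 does not apply)
  giving Yotune nalhuvek.
If borrowed from Rirani 'nolfupek' after the early changes, it would undergo only the recent ones:
  rule 3 (nasal place assimilation): no change (nolfupek)
  rule 4 (rhotacism): no change (nolfupek)
  ⇒ as a loan: nolfupek
Yotune 'nalhuvek' matches the inherited outcome exactly, so it is an inherited cognate, not a loan.

inherited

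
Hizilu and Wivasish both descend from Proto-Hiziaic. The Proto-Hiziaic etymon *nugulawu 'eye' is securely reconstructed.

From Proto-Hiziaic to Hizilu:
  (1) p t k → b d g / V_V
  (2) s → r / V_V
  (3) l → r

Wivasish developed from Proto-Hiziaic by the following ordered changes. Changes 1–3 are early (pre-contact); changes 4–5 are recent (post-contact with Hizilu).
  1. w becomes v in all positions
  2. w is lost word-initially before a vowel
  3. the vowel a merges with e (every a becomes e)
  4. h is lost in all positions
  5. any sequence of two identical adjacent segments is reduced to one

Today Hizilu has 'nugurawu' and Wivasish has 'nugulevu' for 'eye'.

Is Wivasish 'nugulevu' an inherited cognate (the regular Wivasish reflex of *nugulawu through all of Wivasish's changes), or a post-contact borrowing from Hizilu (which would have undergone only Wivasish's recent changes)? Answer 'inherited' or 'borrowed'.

If inherited, *nugulawu would pass through all of Wivasish's changes:
Wivasish: *nugulawu > nugulavu > nugulevu  (by unconditioned shift, vowel merger)
If borrowed from Hizilu 'nugurawu' after the early changes, it would undergo only the recent ones:
  rule 4 (h-loss): no change (nugurawu)
  rule 5 (degemination): no change (nugurawu)
  ⇒ as a loan: nugurawu
Wivasish 'nugulevu' matches the inherited outcome exactly, so it is an inherited cognate, not a loan.

inherited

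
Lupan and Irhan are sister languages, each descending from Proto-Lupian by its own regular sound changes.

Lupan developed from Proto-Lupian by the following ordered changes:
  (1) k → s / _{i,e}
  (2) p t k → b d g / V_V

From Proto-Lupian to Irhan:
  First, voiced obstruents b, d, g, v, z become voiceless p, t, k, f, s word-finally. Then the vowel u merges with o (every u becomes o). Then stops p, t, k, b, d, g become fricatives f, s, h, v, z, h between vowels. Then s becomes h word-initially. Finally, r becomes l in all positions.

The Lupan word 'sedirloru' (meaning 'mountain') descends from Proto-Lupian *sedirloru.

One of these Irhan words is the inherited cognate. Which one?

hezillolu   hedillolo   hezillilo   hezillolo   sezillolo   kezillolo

hezillolo

Irhan: *sedirloru > sedirloro > sezirloro > hezirloro > hezillolo  (by vowel merger, intervocalic lenition, debuccalisation, unconditioned shift)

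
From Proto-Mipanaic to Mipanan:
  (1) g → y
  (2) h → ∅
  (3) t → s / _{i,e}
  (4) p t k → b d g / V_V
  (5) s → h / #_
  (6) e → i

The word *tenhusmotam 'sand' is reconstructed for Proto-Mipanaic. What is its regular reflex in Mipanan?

Mipanan: *tenhusmotam > tenusmotam > senusmotam > senusmodam > henusmodam > hinusmodam  (by h-loss, palatalisation, intervocalic voicing, debuccalisation, vowel merger)

hinusmodam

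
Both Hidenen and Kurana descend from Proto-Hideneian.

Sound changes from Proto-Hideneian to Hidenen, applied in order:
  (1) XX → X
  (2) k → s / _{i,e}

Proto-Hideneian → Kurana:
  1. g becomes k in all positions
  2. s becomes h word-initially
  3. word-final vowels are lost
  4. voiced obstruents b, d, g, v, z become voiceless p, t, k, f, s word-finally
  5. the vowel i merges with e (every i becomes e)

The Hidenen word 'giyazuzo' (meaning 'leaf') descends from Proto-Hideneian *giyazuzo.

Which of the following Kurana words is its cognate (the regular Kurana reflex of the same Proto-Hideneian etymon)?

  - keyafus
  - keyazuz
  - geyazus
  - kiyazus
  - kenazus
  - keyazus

keyazus

Kurana: start from *giyazuzo.
  rule 1 (unconditioned shift): giyazuzo → kiyazuzo
  rule 2: no change — kiyazuzo
  rule 3 (apocope): kiyazuzo → kiyazuz
  rule 4 (final devoicing): kiyazuz → kiyazus
  rule 5 (vowel merger): kiyazus → keyazus
  ⇒ Kurana keyazus
Only 'keyazus' matches the regular Kurana development of *giyazuzo.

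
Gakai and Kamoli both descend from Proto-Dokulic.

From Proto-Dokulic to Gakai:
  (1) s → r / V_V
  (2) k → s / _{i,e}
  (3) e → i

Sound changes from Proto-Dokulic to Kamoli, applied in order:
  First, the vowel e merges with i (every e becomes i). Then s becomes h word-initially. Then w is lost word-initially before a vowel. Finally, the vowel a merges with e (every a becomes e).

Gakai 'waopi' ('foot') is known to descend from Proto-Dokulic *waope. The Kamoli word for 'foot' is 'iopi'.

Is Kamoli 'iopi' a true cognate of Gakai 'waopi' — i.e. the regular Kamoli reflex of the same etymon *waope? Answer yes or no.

no

Derive the expected Kamoli reflex of *waope:
Kamoli: start from *waope.
  rule 1 (vowel merger): waope → waopi
  rule 2: no change — waopi
  rule 3 (glide loss): waopi → aopi
  rule 4 (vowel merger): aopi → eopi
  ⇒ Kamoli eopi
The regular Kamoli reflex would be 'eopi', but the attested form is 'iopi'. The correspondence is irregular, so they are not cognates (the Kamoli form has a different source).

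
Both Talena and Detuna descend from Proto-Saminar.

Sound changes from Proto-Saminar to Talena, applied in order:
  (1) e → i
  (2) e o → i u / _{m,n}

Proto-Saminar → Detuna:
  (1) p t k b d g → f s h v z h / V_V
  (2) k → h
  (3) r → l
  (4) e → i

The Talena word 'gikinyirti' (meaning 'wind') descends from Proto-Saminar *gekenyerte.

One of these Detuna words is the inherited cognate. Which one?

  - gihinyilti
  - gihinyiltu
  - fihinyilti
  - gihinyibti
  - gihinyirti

Detuna: start from *gekenyerte.
  rule 1 (intervocalic lenition): gekenyerte → gehenyerte
  rule 2: no change — gehenyerte
  rule 3 (unconditioned shift): gehenyerte → gehenyelte
  rule 4 (vowel merger): gehenyelte → gihinyilti
  ⇒ Detuna gihinyilti
The other candidates each miss or misapply at least one Detuna change.

gihinyilti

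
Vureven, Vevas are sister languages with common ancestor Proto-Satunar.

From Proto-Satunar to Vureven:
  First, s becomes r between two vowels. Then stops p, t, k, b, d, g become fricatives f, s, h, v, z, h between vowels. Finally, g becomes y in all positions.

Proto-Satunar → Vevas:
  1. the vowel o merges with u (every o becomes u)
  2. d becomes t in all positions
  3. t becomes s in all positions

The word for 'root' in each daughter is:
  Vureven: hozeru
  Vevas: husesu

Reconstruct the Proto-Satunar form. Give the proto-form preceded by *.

Position 3: Vureven has z, Vevas has s. Taking the neighbouring segments as reconstructed: Vureven z could go back to *d or *z; Vevas s could go back to *t or *d or *s — the one source consistent with every daughter is *d.
Position 5: Vureven has r, Vevas has s. Taking the neighbouring segments as reconstructed: Vureven r could go back to *s or *r; Vevas s could go back to *t or *d or *s — the one source consistent with every daughter is *s.
Verify the candidate proto-form against each daughter:
Vureven: *hodesu > hoderu > hozeru  (by rhotacism, intervocalic lenition)
Vevas: start from *hodesu.
  rule 1 (vowel merger): hodesu → hudesu
  rule 2 (unconditioned shift): hudesu → hutesu
  rule 3 (unconditioned shift): hutesu → husesu
  ⇒ Vevas husesu
*hodesu is the unique common source.

*hodesu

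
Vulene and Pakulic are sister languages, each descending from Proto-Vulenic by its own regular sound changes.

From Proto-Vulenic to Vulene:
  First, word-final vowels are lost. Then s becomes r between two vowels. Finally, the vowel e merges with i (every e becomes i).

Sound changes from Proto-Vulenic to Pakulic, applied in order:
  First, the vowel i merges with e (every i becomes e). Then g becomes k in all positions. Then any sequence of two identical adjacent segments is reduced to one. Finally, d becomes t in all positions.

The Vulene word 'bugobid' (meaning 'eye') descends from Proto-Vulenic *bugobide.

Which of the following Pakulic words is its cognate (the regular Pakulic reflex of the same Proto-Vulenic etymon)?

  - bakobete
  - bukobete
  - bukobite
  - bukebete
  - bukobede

Pakulic: *bugobide > bugobede > bukobede > bukobete  (by vowel merger, unconditioned shift, unconditioned shift)
Among the options, 'bukobete' alone shows every Pakulic change applied in order.

bukobete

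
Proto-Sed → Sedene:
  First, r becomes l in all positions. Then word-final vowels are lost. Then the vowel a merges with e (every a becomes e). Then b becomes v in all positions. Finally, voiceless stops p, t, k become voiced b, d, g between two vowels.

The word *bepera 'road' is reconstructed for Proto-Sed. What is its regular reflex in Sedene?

Sedene: *bepera > bepela > bepel > vepel > vebel  (by unconditioned shift, apocope, unconditioned shift, intervocalic voicing)

vebel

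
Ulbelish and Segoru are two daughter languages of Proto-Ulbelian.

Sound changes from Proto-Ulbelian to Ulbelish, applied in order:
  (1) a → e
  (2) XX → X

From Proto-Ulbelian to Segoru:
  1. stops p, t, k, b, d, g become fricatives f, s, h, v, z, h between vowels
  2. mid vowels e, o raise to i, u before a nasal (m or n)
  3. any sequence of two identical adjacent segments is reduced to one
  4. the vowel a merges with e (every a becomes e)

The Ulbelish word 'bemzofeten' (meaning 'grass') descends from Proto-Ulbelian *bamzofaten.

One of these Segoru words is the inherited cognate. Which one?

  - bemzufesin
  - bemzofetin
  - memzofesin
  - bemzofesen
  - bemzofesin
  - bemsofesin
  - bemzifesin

Segoru: start from *bamzofaten.
  rule 1 (intervocalic lenition): bamzofaten → bamzofasen
  rule 2 (pre-nasal raising): bamzofasen → bamzofasin
  rule 3: no change — bamzofasin
  rule 4 (vowel merger): bamzofasin → bemzofesin
  ⇒ Segoru bemzofesin
The other candidates each miss or misapply at least one Segoru change.

bemzofesin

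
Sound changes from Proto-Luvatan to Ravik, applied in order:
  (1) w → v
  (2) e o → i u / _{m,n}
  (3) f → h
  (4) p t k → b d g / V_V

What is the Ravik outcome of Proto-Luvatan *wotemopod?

vodimobod

Ravik: *wotemopod
  wotemopod → votemopod   [unconditioned shift]
  votemopod → votimopod   [pre-nasal raising]
  votimopod (rule 3 does not apply)
  votimopod → vodimobod   [intervocalic voicing]
  giving Ravik vodimobod.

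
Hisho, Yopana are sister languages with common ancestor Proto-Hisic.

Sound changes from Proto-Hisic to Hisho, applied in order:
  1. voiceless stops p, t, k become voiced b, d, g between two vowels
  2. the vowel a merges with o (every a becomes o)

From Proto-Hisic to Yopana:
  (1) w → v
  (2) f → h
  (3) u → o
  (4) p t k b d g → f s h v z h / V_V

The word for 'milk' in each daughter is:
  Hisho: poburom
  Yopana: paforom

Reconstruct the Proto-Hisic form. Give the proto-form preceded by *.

*papurom

Position 3: Hisho has b, Yopana has f. In Yopana, f can only continue *p, so the proto-segment is *p.
Position 2: Hisho has o, Yopana has a. Yopana preserves a here (none of its changes turn any other segment into a), so the proto-segment is *a.
Position 4: Hisho has u, Yopana has o. Hisho preserves u here (none of its changes turn any other segment into u), so the proto-segment is *u.
Verify the candidate proto-form against each daughter:
Hisho: *papurom
  papurom → paburom   [intervocalic voicing]
  paburom → poburom   [vowel merger]
  giving Hisho poburom.
Yopana: start from *papurom.
  rule 1: no change — papurom
  rule 2: no change — papurom
  rule 3 (vowel merger): papurom → paporom
  rule 4 (intervocalic lenition): paporom → paforom
  ⇒ Yopana paforom
Only *papurom yields all of Hisho poburom, Yopana paforom.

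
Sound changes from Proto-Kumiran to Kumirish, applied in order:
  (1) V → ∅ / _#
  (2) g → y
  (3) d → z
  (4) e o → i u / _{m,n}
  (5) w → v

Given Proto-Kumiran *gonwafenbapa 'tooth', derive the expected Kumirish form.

yunvafinbap

Kumirish: *gonwafenbapa > gonwafenbap > yonwafenbap > yunwafinbap > yunvafinbap  (by apocope, unconditioned shift, pre-nasal raising, unconditioned shift)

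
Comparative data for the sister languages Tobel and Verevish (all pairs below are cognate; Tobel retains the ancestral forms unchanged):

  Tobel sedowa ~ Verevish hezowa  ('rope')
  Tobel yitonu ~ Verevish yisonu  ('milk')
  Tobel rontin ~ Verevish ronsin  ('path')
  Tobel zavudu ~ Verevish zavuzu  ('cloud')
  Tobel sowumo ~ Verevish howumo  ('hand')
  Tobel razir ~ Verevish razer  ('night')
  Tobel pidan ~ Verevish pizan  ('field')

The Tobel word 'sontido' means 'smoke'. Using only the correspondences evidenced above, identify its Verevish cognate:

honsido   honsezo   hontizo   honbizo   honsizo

sowumo ~ howumo — Tobel s corresponds to Verevish h word-initially before a back vowel.
rontin ~ ronsin — Tobel t corresponds to Verevish s after a consonant, before a front vowel.
sedowa ~ hezowa — Tobel d corresponds to Verevish z between vowels (before a back vowel).
Applying these to Tobel 'sontido':
  sontido → hontido   (s→h word-initially before a back vowel)
  hontido → honsido   (t→s after a consonant, before a front vowel)
  honsido → honsizo   (d→z between vowels (before a back vowel))
So the Verevish cognate is 'honsizo'.

honsizo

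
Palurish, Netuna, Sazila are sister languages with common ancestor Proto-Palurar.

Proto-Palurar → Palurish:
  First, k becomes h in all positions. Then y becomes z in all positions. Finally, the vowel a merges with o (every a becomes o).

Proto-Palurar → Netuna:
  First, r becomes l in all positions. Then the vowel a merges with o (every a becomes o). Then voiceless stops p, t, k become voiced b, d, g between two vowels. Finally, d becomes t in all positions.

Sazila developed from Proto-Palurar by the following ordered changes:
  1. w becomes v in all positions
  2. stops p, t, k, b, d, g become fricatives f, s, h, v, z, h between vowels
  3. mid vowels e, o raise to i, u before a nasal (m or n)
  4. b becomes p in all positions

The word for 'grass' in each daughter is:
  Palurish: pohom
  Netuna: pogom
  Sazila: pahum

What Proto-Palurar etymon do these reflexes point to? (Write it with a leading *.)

*pakom

Position 3: Palurish has h, Netuna has g, Sazila has h. Taking the neighbouring segments as reconstructed: Palurish h could go back to *k or *h; Netuna g could go back to *k or *g; Sazila h could go back to *k or *g or *h — the one source consistent with every daughter is *k.
Position 4: Palurish has o, Netuna has o, Sazila has u. Taking the neighbouring segments as reconstructed: Palurish o could go back to *a or *o; Netuna o could go back to *a or *o; Sazila u could go back to *o or *u — the one source consistent with every daughter is *o.
Position 2: Palurish has o, Netuna has o, Sazila has a. Sazila preserves a here (none of its changes turn any other segment into a), so the proto-segment is *a.
Verify the candidate proto-form against each daughter:
Palurish: start from *pakom.
  rule 1 (unconditioned shift): pakom → pahom
  rule 2: no change — pahom
  rule 3 (vowel merger): pahom → pohom
  ⇒ Palurish pohom
Netuna: *pakom > pokom > pogom  (by vowel merger, intervocalic voicing)
Sazila: start from *pakom.
  rule 1: no change — pakom
  rule 2 (intervocalic lenition): pakom → pahom
  rule 3 (pre-nasal raising): pahom → pahum
  rule 4: no change — pahum
  ⇒ Sazila pahum
No other proto-form is consistent with every reflex, so the reconstruction is *pakom.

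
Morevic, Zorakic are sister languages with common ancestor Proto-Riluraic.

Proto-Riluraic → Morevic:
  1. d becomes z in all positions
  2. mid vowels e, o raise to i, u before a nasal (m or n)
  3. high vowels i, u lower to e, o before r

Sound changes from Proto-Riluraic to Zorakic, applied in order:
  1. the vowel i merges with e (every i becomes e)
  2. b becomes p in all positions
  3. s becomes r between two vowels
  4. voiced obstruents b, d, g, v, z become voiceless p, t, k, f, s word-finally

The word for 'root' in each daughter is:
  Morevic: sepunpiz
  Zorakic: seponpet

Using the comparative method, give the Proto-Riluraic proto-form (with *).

*seponpid

Position 7: Morevic has i, Zorakic has e. Taking the neighbouring segments as reconstructed: Morevic i can only go back to *i; Zorakic e could go back to *e or *i — the one source consistent with every daughter is *i.
Position 4: Morevic has u, Zorakic has o. Zorakic preserves o here (none of its changes turn any other segment into o), so the proto-segment is *o.
Position 8: Morevic has z, Zorakic has t. Taking the neighbouring segments as reconstructed: Morevic z could go back to *d or *z; Zorakic t could go back to *t or *d — the one source consistent with every daughter is *d.
This points to *seponpid. Verify forward in each daughter:
Morevic: *seponpid > seponpiz > sepunpiz  (by unconditioned shift, pre-nasal raising)
Zorakic: *seponpid > seponped > seponpet  (by vowel merger, final devoicing)
*seponpid is the unique common source.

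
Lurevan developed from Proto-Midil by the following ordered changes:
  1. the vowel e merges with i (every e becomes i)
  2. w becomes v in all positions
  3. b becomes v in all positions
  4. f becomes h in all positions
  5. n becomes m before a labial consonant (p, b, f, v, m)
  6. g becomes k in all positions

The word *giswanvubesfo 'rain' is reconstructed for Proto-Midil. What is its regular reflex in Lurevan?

Lurevan: *giswanvubesfo > giswanvubisfo > gisvanvubisfo > gisvanvuvisfo > gisvanvuvisho > gisvamvuvisho > kisvamvuvisho  (by vowel merger, unconditioned shift, unconditioned shift, unconditioned shift, nasal place assimilation, unconditioned shift)

kisvamvuvisho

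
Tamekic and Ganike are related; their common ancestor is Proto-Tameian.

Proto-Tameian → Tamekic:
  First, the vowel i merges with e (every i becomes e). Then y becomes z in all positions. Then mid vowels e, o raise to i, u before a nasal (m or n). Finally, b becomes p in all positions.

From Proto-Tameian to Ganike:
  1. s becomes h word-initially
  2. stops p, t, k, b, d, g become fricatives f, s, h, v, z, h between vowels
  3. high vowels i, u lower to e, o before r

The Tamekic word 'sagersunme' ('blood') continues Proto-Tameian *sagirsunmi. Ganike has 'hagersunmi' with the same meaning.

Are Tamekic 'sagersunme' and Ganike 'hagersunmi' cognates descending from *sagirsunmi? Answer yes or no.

no

Derive the expected Ganike reflex of *sagirsunmi:
Ganike: *sagirsunmi
  sagirsunmi → hagirsunmi   [debuccalisation]
  hagirsunmi → hahirsunmi   [intervocalic lenition]
  hahirsunmi → hahersunmi   [pre-rhotic lowering]
  giving Ganike hahersunmi.
The regular Ganike reflex would be 'hahersunmi', but the attested form is 'hagersunmi'. The correspondence is irregular, so they are not cognates (the Ganike form has a different source).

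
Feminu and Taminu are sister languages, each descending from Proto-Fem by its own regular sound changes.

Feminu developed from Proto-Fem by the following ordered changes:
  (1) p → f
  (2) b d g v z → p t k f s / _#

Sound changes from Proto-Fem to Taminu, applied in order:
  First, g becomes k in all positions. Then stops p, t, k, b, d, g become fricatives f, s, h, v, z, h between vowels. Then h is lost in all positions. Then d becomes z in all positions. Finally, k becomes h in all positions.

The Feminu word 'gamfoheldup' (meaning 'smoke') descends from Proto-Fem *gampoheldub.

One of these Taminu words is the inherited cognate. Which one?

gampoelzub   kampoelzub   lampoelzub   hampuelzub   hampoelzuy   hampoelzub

hampoelzub

Taminu: *gampoheldub
  gampoheldub → kampoheldub   [unconditioned shift]
  kampoheldub (rule 2 does not apply)
  kampoheldub → kampoeldub   [h-loss]
  kampoeldub → kampoelzub   [unconditioned shift]
  kampoelzub → hampoelzub   [unconditioned shift]
  giving Taminu hampoelzub.
Among the options, 'hampoelzub' alone shows every Taminu change applied in order.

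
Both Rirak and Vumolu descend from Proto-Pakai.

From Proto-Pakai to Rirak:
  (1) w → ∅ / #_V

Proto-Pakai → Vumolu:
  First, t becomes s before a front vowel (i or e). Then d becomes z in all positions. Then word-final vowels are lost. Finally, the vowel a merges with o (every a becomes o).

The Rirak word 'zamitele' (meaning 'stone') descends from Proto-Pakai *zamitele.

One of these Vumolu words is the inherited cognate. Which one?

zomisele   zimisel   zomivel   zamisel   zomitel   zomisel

Vumolu: *zamitele
  zamitele → zamisele   [palatalisation]
  zamisele (rule 2 does not apply)
  zamisele → zamisel   [apocope]
  zamisel → zomisel   [vowel merger]
  giving Vumolu zomisel.
The other candidates each miss or misapply at least one Vumolu change.

zomisel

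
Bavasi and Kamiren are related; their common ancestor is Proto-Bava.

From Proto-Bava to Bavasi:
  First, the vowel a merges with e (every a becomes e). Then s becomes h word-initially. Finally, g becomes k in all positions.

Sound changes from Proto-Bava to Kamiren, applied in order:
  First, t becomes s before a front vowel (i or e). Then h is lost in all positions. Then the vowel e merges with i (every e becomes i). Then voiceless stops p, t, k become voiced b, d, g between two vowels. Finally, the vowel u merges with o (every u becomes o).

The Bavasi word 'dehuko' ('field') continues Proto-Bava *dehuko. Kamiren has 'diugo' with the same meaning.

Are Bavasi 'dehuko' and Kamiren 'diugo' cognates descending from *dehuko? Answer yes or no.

Derive the expected Kamiren reflex of *dehuko:
Kamiren: *dehuko > deuko > diuko > diugo > diogo  (by h-loss, vowel merger, intervocalic voicing, vowel merger)
The regular Kamiren reflex would be 'diogo', but the attested form is 'diugo'. The correspondence is irregular, so they are not cognates (the Kamiren form has a different source).

no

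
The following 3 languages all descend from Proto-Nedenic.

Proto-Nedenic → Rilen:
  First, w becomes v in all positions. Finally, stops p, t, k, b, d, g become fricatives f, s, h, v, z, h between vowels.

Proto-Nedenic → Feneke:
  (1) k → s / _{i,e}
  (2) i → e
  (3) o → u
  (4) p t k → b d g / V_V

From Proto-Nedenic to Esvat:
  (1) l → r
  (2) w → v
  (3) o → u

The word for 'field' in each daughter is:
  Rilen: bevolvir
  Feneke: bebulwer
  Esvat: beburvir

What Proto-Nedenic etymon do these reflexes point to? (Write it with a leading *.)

Position 5: Rilen has l, Feneke has l, Esvat has r. Rilen preserves l here (none of its changes turn any other segment into l), so the proto-segment is *l.
Position 4: Rilen has o, Feneke has u, Esvat has u. Rilen preserves o here (none of its changes turn any other segment into o), so the proto-segment is *o.
This points to *bebolwir. Verify forward in each daughter:
Rilen: *bebolwir
  bebolwir → bebolvir   [unconditioned shift]
  bebolvir → bevolvir   [intervocalic lenition]
  giving Rilen bevolvir.
Feneke: *bebolwir
  bebolwir (rule 1 does not apply)
  bebolwir → bebolwer   [vowel merger]
  bebolwer → bebulwer   [vowel merger]
  bebulwer (rule 4 does not apply)
  giving Feneke bebulwer.
Esvat: *bebolwir > beborwir > beborvir > beburvir  (by unconditioned shift, unconditioned shift, vowel merger)
Only *bebolwir yields all of Rilen bevolvir, Feneke bebulwer, Esvat beburvir.

*bebolwir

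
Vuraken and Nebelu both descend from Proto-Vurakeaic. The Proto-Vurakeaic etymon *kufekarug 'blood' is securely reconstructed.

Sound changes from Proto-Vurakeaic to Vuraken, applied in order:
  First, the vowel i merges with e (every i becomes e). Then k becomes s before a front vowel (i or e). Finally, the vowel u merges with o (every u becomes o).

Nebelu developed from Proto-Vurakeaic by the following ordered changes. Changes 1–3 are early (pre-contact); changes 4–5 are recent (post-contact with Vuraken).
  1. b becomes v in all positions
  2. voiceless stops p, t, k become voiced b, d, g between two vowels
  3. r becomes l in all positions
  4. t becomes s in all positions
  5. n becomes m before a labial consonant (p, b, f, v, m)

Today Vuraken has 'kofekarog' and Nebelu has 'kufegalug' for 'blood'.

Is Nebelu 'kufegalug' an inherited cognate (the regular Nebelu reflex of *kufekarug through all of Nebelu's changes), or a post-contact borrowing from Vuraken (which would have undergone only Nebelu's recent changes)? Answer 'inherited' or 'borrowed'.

inherited

If inherited, *kufekarug would pass through all of Nebelu's changes:
Nebelu: *kufekarug > kufegarug > kufegalug  (by intervocalic voicing, unconditioned shift)
If borrowed from Vuraken 'kofekarog' after the early changes, it would undergo only the recent ones:
  rule 4 (unconditioned shift): no change (kofekarog)
  rule 5 (nasal place assimilation): no change (kofekarog)
  ⇒ as a loan: kofekarog
Nebelu 'kufegalug' matches the inherited outcome exactly, so it is an inherited cognate, not a loan.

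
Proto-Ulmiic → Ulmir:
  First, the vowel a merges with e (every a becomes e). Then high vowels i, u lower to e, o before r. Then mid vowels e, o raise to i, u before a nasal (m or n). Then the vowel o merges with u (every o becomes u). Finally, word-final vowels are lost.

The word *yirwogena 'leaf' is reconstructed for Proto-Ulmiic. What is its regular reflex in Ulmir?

Ulmir: *yirwogena
  yirwogena → yirwogene   [vowel merger]
  yirwogene → yerwogene   [pre-rhotic lowering]
  yerwogene → yerwogine   [pre-nasal raising]
  yerwogine → yerwugine   [vowel merger]
  yerwugine → yerwugin   [apocope]
  giving Ulmir yerwugin.

yerwugin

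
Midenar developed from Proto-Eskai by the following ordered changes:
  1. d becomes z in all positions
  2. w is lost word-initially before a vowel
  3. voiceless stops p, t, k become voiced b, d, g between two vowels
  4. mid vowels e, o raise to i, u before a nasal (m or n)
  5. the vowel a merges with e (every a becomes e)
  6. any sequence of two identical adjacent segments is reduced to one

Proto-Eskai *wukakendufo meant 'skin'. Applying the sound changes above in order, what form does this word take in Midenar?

ugeginzufo

Midenar: *wukakendufo > wukakenzufo > ukakenzufo > ugagenzufo > ugaginzufo > ugeginzufo  (by unconditioned shift, glide loss, intervocalic voicing, pre-nasal raising, vowel merger)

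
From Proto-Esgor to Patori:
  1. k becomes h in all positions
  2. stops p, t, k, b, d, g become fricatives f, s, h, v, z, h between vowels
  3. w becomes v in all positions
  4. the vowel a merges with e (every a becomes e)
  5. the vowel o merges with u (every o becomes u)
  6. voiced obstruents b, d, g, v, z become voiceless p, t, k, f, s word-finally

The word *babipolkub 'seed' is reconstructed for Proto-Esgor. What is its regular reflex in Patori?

bevifulhup

Patori: *babipolkub > babipolhub > bavifolhub > bevifolhub > bevifulhub > bevifulhup  (by unconditioned shift, intervocalic lenition, vowel merger, vowel merger, final devoicing)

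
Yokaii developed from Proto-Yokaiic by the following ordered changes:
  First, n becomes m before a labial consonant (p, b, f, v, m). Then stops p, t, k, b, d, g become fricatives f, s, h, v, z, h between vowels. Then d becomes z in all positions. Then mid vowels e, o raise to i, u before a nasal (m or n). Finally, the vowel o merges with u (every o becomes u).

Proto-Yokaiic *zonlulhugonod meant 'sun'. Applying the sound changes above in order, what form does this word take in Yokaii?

zunlulhuhunuz

Yokaii: *zonlulhugonod
  zonlulhugonod (rule 1 does not apply)
  zonlulhugonod → zonlulhuhonod   [intervocalic lenition]
  zonlulhuhonod → zonlulhuhonoz   [unconditioned shift]
  zonlulhuhonoz → zunlulhuhunoz   [pre-nasal raising]
  zunlulhuhunoz → zunlulhuhunuz   [vowel merger]
  giving Yokaii zunlulhuhunuz.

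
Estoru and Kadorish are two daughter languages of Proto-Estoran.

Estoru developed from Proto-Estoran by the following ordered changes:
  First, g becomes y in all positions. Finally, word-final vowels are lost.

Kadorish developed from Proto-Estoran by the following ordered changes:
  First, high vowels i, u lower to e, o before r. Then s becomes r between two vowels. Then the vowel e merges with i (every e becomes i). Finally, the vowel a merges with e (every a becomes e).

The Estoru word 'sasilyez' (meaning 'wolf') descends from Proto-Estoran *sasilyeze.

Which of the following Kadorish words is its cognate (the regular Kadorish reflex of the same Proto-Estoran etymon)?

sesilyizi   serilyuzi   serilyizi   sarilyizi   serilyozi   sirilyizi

serilyizi

Kadorish: *sasilyeze
  sasilyeze (rule 1 does not apply)
  sasilyeze → sarilyeze   [rhotacism]
  sarilyeze → sarilyizi   [vowel merger]
  sarilyizi → serilyizi   [vowel merger]
  giving Kadorish serilyizi.
Among the options, 'serilyizi' alone shows every Kadorish change applied in order.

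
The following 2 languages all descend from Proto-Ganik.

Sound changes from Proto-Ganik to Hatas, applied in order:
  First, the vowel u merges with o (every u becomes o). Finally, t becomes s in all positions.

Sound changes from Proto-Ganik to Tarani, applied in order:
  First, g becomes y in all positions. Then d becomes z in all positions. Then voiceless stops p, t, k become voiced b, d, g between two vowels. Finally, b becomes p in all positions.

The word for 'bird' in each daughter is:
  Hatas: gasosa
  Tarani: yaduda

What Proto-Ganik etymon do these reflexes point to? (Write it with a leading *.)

*gatuta

Position 1: Hatas has g, Tarani has y. Hatas preserves g here (none of its changes turn any other segment into g), so the proto-segment is *g.
Position 5: Hatas has s, Tarani has d. In Tarani, d can only continue *t, so the proto-segment is *t.
Verify the candidate proto-form against each daughter:
Hatas: start from *gatuta.
  rule 1 (vowel merger): gatuta → gatota
  rule 2 (unconditioned shift): gatota → gasosa
  ⇒ Hatas gasosa
Tarani: *gatuta > yatuta > yaduda  (by unconditioned shift, intervocalic voicing)
No other proto-form is consistent with every reflex, so the reconstruction is *gatuta.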